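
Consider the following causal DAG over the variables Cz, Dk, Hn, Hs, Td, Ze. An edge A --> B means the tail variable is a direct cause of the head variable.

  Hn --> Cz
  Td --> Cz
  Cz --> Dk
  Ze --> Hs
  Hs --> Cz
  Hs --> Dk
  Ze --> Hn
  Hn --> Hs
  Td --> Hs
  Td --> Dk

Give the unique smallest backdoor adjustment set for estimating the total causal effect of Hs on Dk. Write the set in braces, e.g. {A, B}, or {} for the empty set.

{Hn, Td}

Variables eligible for adjustment (non-descendants of Hs, excluding Hs and Dk): {Hn, Td, Ze}.
Backdoor paths from Hs to Dk:
  P1: Hs <- Ze -> Hn -> Cz <- Td -> Dk
  P2: Hs <- Ze -> Hn -> Cz -> Dk
  P3: Hs <- Td -> Cz -> Dk
  P4: Hs <- Td -> Dk
  P5: Hs <- Hn -> Cz <- Td -> Dk
  P6: Hs <- Hn -> Cz -> Dk
The empty set is not sufficient: P2 (Hs <- Ze -> Hn -> Cz -> Dk) has no collider blocking it and no conditioned non-collider, so it is open.
Try {Hn, Td}:
  P1: blocked at chain node Hn ∈ conditioning set.
  P2: blocked at chain node Hn ∈ conditioning set.
  P3: blocked at fork node Td ∈ conditioning set.
  P4: blocked at fork node Td ∈ conditioning set.
  P5: blocked at fork node Hn ∈ conditioning set.
  P6: blocked at fork node Hn ∈ conditioning set.
{Hn, Td} contains no descendant of Hs and blocks every backdoor path.
Every element of {Hn, Td} is needed (dropping Hn leaves P2 open; dropping Td leaves P3 open), so no proper subset is valid.
Among all size-2 subsets of the eligible variables, only {Hn, Td} blocks every backdoor path, so it is the unique smallest valid adjustment set.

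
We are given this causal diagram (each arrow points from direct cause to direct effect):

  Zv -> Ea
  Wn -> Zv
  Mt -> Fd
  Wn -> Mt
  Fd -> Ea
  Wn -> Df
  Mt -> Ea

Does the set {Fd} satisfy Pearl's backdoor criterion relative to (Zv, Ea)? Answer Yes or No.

Backdoor paths from Zv to Ea (paths whose first edge points into Zv):
  P1: Zv <- Wn -> Mt -> Fd -> Ea
  P2: Zv <- Wn -> Mt -> Ea
Condition 1 (no descendant of Zv in the set): holds — descendants of Zv are {Ea}; none are in {Fd}.
Condition 2 (every backdoor path blocked by {Fd}):
  P1: blocked at chain node Fd ∈ conditioning set.
  P2: open — no interior node is in the conditioning set.
{Fd} does not satisfy the backdoor criterion.

No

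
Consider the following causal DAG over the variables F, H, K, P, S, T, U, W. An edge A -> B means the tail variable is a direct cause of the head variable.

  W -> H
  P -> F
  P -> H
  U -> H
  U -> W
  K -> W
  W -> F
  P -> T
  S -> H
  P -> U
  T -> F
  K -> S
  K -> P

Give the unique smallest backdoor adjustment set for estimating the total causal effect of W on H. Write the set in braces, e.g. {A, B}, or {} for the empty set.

{K, U}

Variables eligible for adjustment (non-descendants of W, excluding W and H): {K, P, S, T, U}.
Backdoor paths from W to H:
  P1: W <- K -> P -> U -> H
  P2: W <- K -> P -> H
  P3: W <- K -> S -> H
  P4: W <- U <- P <- K -> S -> H
  P5: W <- U <- P -> H
  P6: W <- U -> H
The empty set is not sufficient: P1 (W <- K -> P -> U -> H) has no collider blocking it and no conditioned non-collider, so it is open.
Try {K, U}:
  P1: blocked at fork node K ∈ conditioning set.
  P2: blocked at fork node K ∈ conditioning set.
  P3: blocked at fork node K ∈ conditioning set.
  P4: blocked at chain node U ∈ conditioning set.
  P5: blocked at chain node U ∈ conditioning set.
  P6: blocked at fork node U ∈ conditioning set.
{K, U} contains no descendant of W and blocks every backdoor path.
Every element of {K, U} is needed (dropping K leaves P2 open; dropping U leaves P5 open), so no proper subset is valid.
Among all size-2 subsets of the eligible variables, only {K, U} blocks every backdoor path, so it is the unique smallest valid adjustment set.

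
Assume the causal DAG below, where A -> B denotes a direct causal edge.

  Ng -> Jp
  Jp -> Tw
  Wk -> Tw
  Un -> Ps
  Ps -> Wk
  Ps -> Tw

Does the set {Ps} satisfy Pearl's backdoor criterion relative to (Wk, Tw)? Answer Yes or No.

Backdoor paths from Wk to Tw (paths whose first edge points into Wk):
  P1: Wk <- Ps -> Tw
Condition 1 (no descendant of Wk in the set): holds — descendants of Wk are {Tw}; none are in {Ps}.
Condition 2 (every backdoor path blocked by {Ps}):
  P1: blocked at fork node Ps ∈ conditioning set.
{Ps} satisfies the backdoor criterion.

Yes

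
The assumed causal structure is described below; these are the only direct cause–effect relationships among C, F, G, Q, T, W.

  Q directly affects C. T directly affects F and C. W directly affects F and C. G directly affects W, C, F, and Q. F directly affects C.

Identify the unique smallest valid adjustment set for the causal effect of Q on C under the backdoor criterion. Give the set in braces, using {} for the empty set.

Variables eligible for adjustment (non-descendants of Q, excluding Q and C): {F, G, T, W}.
Backdoor paths from Q to C:
  P1: Q <- G -> W -> F <- T -> C
  P2: Q <- G -> W -> F -> C
  P3: Q <- G -> W -> C
  P4: Q <- G -> F <- T -> C
  P5: Q <- G -> F <- W -> C
  P6: Q <- G -> F -> C
  P7: Q <- G -> C
The empty set is not sufficient: P2 (Q <- G -> W -> F -> C) has no collider blocking it and no conditioned non-collider, so it is open.
Try {G}:
  P1: blocked at fork node G ∈ conditioning set.
  P2: blocked at fork node G ∈ conditioning set.
  P3: blocked at fork node G ∈ conditioning set.
  P4: blocked at fork node G ∈ conditioning set.
  P5: blocked at fork node G ∈ conditioning set.
  P6: blocked at fork node G ∈ conditioning set.
  P7: blocked at fork node G ∈ conditioning set.
{G} contains no descendant of Q and blocks every backdoor path.
No other singleton works — e.g. {T} leaves P2 open — so {G} is the unique smallest valid adjustment set.

{G}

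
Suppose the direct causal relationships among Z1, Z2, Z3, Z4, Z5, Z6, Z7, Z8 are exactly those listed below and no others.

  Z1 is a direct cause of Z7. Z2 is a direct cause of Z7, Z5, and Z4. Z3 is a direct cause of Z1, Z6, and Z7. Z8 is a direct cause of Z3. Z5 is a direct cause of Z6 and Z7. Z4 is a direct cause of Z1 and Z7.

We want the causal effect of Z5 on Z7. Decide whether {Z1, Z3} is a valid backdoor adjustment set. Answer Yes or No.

Backdoor paths from Z5 to Z7 (paths whose first edge points into Z5):
  P1: Z5 <- Z2 -> Z4 -> Z1 <- Z3 -> Z7
  P2: Z5 <- Z2 -> Z4 -> Z1 -> Z7
  P3: Z5 <- Z2 -> Z4 -> Z7
  P4: Z5 <- Z2 -> Z7
Condition 1 (no descendant of Z5 in the set): holds — descendants of Z5 are {Z6, Z7}; none are in {Z1, Z3}.
Condition 2 (every backdoor path blocked by {Z1, Z3}):
  P1: blocked at fork node Z3 ∈ conditioning set.
  P2: blocked at chain node Z1 ∈ conditioning set.
  P3: open — no interior node is in the conditioning set.
  P4: open — no interior node is in the conditioning set.
{Z1, Z3} does not satisfy the backdoor criterion.

No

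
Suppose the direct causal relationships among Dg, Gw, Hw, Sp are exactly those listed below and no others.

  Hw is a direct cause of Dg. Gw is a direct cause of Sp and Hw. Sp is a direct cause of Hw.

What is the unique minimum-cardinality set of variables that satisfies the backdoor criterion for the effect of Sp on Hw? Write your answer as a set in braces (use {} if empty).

Variables eligible for adjustment (non-descendants of Sp, excluding Sp and Hw): {Gw}.
Backdoor paths from Sp to Hw:
  P1: Sp <- Gw -> Hw
The empty set is not sufficient: P1 (Sp <- Gw -> Hw) has no collider blocking it and no conditioned non-collider, so it is open.
Try {Gw}:
  P1: blocked at fork node Gw ∈ conditioning set.
{Gw} contains no descendant of Sp and blocks every backdoor path.
{Gw} is the unique smallest valid adjustment set.

{Gw}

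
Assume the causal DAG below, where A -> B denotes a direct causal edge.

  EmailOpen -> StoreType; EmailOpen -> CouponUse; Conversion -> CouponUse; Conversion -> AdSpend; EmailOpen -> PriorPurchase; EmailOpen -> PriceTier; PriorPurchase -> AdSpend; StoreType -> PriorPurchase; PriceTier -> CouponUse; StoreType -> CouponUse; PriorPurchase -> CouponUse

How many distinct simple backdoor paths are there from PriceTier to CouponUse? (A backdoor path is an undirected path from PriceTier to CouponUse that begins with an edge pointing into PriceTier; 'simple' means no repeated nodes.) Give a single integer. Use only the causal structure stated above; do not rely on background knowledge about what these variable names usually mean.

A backdoor path from PriceTier to CouponUse is any simple undirected path whose first edge points into PriceTier (i.e. leaves PriceTier via a parent).
Parents of PriceTier: {EmailOpen}.
Enumerating:
  P1: PriceTier <- EmailOpen -> StoreType -> PriorPurchase -> AdSpend <- Conversion -> CouponUse
  P2: PriceTier <- EmailOpen -> StoreType -> PriorPurchase -> CouponUse
  P3: PriceTier <- EmailOpen -> StoreType -> CouponUse
  P4: PriceTier <- EmailOpen -> PriorPurchase <- StoreType -> CouponUse
  P5: PriceTier <- EmailOpen -> PriorPurchase -> AdSpend <- Conversion -> CouponUse
  P6: PriceTier <- EmailOpen -> PriorPurchase -> CouponUse
  P7: PriceTier <- EmailOpen -> CouponUse
That exhausts the simple backdoor paths. Count: 7.

7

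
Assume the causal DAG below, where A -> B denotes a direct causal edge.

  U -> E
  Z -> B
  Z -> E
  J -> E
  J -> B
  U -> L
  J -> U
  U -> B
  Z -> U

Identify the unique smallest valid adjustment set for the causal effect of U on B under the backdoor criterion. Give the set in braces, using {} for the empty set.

Variables eligible for adjustment (non-descendants of U, excluding U and B): {J, Z}.
Backdoor paths from U to B:
  P1: U <- J -> B
  P2: U <- J -> E <- Z -> B
  P3: U <- Z -> B
  P4: U <- Z -> E <- J -> B
The empty set is not sufficient: P1 (U <- J -> B) has no collider blocking it and no conditioned non-collider, so it is open.
Try {J, Z}:
  P1: blocked at fork node J ∈ conditioning set.
  P2: blocked at fork node J ∈ conditioning set.
  P3: blocked at fork node Z ∈ conditioning set.
  P4: blocked at fork node Z ∈ conditioning set.
{J, Z} contains no descendant of U and blocks every backdoor path.
Every element of {J, Z} is needed (dropping J leaves P1 open; dropping Z leaves P3 open), so no proper subset is valid.
Among all size-2 subsets of the eligible variables, only {J, Z} blocks every backdoor path, so it is the unique smallest valid adjustment set.

{J, Z}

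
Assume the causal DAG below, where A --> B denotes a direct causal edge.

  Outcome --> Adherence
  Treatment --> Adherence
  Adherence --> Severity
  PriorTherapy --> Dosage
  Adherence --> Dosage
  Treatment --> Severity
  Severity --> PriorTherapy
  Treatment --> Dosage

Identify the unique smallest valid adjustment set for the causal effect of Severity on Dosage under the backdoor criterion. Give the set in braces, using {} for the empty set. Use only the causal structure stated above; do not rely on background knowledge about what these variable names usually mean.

{Adherence, Treatment}

Variables eligible for adjustment (non-descendants of Severity, excluding Severity and Dosage): {Adherence, Outcome, Treatment}.
Backdoor paths from Severity to Dosage:
  P1: Severity <- Treatment -> Adherence -> Dosage
  P2: Severity <- Treatment -> Dosage
  P3: Severity <- Adherence <- Treatment -> Dosage
  P4: Severity <- Adherence -> Dosage
The empty set is not sufficient: P1 (Severity <- Treatment -> Adherence -> Dosage) has no collider blocking it and no conditioned non-collider, so it is open.
Try {Adherence, Treatment}:
  P1: blocked at fork node Treatment ∈ conditioning set.
  P2: blocked at fork node Treatment ∈ conditioning set.
  P3: blocked at chain node Adherence ∈ conditioning set.
  P4: blocked at fork node Adherence ∈ conditioning set.
{Adherence, Treatment} contains no descendant of Severity and blocks every backdoor path.
Every element of {Adherence, Treatment} is needed (dropping Adherence leaves P4 open; dropping Treatment leaves P2 open), so no proper subset is valid.
Among all size-2 subsets of the eligible variables, only {Adherence, Treatment} blocks every backdoor path, so it is the unique smallest valid adjustment set.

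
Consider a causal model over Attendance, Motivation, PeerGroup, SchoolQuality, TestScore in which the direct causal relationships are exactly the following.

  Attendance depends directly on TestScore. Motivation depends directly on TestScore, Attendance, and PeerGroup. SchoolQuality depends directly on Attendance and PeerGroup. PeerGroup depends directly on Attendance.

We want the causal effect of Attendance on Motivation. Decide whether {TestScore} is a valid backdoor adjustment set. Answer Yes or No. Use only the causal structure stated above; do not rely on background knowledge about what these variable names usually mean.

Yes

Backdoor paths from Attendance to Motivation (paths whose first edge points into Attendance):
  P1: Attendance <- TestScore -> Motivation
Condition 1 (no descendant of Attendance in the set): holds — descendants of Attendance are {Motivation, PeerGroup, SchoolQuality}; none are in {TestScore}.
Condition 2 (every backdoor path blocked by {TestScore}):
  P1: blocked at fork node TestScore ∈ conditioning set.
{TestScore} satisfies the backdoor criterion.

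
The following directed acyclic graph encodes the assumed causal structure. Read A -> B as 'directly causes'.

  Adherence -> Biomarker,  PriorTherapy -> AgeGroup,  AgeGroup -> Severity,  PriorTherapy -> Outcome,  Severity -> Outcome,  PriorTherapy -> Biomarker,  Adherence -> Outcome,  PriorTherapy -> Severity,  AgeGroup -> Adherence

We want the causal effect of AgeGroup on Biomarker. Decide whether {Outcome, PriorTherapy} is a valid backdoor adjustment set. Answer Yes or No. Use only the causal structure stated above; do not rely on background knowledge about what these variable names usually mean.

Backdoor paths from AgeGroup to Biomarker (paths whose first edge points into AgeGroup):
  P1: AgeGroup <- PriorTherapy -> Severity -> Outcome <- Adherence -> Biomarker
  P2: AgeGroup <- PriorTherapy -> Biomarker
  P3: AgeGroup <- PriorTherapy -> Outcome <- Adherence -> Biomarker
Condition 1 (no descendant of AgeGroup in the set): FAILS — Outcome is a descendant of AgeGroup.
Condition 2 (every backdoor path blocked by {Outcome, PriorTherapy}):
  P1: blocked at fork node PriorTherapy ∈ conditioning set.
  P2: blocked at fork node PriorTherapy ∈ conditioning set.
  P3: blocked at fork node PriorTherapy ∈ conditioning set.
{Outcome, PriorTherapy} does not satisfy the backdoor criterion.

No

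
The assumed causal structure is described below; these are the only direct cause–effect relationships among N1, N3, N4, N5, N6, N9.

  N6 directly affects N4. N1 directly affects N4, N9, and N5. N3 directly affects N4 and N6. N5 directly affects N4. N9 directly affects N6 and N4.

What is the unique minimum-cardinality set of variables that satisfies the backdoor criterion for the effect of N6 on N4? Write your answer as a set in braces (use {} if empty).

{N3, N9}

Variables eligible for adjustment (non-descendants of N6, excluding N6 and N4): {N1, N3, N5, N9}.
Backdoor paths from N6 to N4:
  P1: N6 <- N3 -> N4
  P2: N6 <- N9 <- N1 -> N5 -> N4
  P3: N6 <- N9 <- N1 -> N4
  P4: N6 <- N9 -> N4
The empty set is not sufficient: P1 (N6 <- N3 -> N4) has no collider blocking it and no conditioned non-collider, so it is open.
Try {N3, N9}:
  P1: blocked at fork node N3 ∈ conditioning set.
  P2: blocked at chain node N9 ∈ conditioning set.
  P3: blocked at chain node N9 ∈ conditioning set.
  P4: blocked at fork node N9 ∈ conditioning set.
{N3, N9} contains no descendant of N6 and blocks every backdoor path.
Every element of {N3, N9} is needed (dropping N3 leaves P1 open; dropping N9 leaves P2 open), so no proper subset is valid.
Among all size-2 subsets of the eligible variables, only {N3, N9} blocks every backdoor path, so it is the unique smallest valid adjustment set.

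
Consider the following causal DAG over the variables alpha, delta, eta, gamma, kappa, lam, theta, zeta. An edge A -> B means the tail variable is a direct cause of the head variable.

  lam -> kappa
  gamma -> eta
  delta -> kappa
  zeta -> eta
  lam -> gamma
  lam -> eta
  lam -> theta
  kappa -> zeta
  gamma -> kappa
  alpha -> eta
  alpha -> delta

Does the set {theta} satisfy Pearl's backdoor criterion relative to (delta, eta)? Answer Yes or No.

No

Backdoor paths from delta to eta (paths whose first edge points into delta):
  P1: delta <- alpha -> eta
Condition 1 (no descendant of delta in the set): holds — descendants of delta are {eta, kappa, zeta}; none are in {theta}.
Condition 2 (every backdoor path blocked by {theta}):
  P1: open — no interior node is in the conditioning set.
{theta} does not satisfy the backdoor criterion.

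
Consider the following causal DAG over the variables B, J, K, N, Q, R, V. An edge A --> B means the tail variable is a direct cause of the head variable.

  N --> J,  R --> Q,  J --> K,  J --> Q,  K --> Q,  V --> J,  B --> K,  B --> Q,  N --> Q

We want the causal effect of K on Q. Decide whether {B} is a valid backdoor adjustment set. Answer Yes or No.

No

Backdoor paths from K to Q (paths whose first edge points into K):
  P1: K <- B -> Q
  P2: K <- J <- N -> Q
  P3: K <- J -> Q
Condition 1 (no descendant of K in the set): holds — descendants of K are {Q}; none are in {B}.
Condition 2 (every backdoor path blocked by {B}):
  P1: blocked at fork node B ∈ conditioning set.
  P2: open — no interior node is in the conditioning set.
  P3: open — no interior node is in the conditioning set.
{B} does not satisfy the backdoor criterion.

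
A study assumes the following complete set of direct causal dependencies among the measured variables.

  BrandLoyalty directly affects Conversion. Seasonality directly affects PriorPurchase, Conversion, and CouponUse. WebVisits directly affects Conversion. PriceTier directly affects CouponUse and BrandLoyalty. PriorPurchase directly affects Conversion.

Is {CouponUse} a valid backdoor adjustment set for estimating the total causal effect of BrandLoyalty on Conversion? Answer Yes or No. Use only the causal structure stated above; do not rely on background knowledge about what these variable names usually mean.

Backdoor paths from BrandLoyalty to Conversion (paths whose first edge points into BrandLoyalty):
  P1: BrandLoyalty <- PriceTier -> CouponUse <- Seasonality -> PriorPurchase -> Conversion
  P2: BrandLoyalty <- PriceTier -> CouponUse <- Seasonality -> Conversion
Condition 1 (no descendant of BrandLoyalty in the set): holds — descendants of BrandLoyalty are {Conversion}; none are in {CouponUse}.
Condition 2 (every backdoor path blocked by {CouponUse}):
  P1: open — collider(s) CouponUse are conditioned on (or have a conditioned descendant) and no non-collider on the path is in the set.
  P2: open — collider(s) CouponUse are conditioned on (or have a conditioned descendant) and no non-collider on the path is in the set.
{CouponUse} does not satisfy the backdoor criterion.

No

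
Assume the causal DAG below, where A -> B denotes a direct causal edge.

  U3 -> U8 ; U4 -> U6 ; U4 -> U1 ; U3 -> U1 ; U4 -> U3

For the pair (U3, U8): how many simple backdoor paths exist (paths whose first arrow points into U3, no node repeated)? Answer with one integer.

0

A backdoor path from U3 to U8 is any simple undirected path whose first edge points into U3 (i.e. leaves U3 via a parent).
Parents of U3: {U4}.
No simple path from any parent of U3 reaches U8 without revisiting U3, so there are no backdoor paths.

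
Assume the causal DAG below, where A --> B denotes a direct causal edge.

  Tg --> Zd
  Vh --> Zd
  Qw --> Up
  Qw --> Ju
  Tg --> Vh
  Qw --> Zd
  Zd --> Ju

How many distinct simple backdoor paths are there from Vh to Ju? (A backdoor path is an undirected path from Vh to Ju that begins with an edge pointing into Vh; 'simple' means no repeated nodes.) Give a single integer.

2

A backdoor path from Vh to Ju is any simple undirected path whose first edge points into Vh (i.e. leaves Vh via a parent).
Parents of Vh: {Tg}.
Enumerating:
  P1: Vh <- Tg -> Zd <- Qw -> Ju
  P2: Vh <- Tg -> Zd -> Ju
That exhausts the simple backdoor paths. Count: 2.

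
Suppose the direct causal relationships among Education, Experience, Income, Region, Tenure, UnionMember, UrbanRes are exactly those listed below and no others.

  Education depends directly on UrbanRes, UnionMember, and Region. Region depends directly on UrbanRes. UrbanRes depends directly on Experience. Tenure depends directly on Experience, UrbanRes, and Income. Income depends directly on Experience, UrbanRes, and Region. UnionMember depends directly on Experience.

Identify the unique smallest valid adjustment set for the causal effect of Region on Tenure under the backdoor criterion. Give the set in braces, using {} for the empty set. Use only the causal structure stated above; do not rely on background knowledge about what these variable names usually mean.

Variables eligible for adjustment (non-descendants of Region, excluding Region and Tenure): {Experience, UnionMember, UrbanRes}.
Backdoor paths from Region to Tenure:
  P1: Region <- UrbanRes <- Experience -> Income -> Tenure
  P2: Region <- UrbanRes <- Experience -> Tenure
  P3: Region <- UrbanRes -> Income <- Experience -> Tenure
  P4: Region <- UrbanRes -> Income -> Tenure
  P5: Region <- UrbanRes -> Tenure
  P6: Region <- UrbanRes -> Education <- UnionMember <- Experience -> Income -> Tenure
  P7: Region <- UrbanRes -> Education <- UnionMember <- Experience -> Tenure
The empty set is not sufficient: P1 (Region <- UrbanRes <- Experience -> Income -> Tenure) has no collider blocking it and no conditioned non-collider, so it is open.
Try {UrbanRes}:
  P1: blocked at chain node UrbanRes ∈ conditioning set.
  P2: blocked at chain node UrbanRes ∈ conditioning set.
  P3: blocked at fork node UrbanRes ∈ conditioning set.
  P4: blocked at fork node UrbanRes ∈ conditioning set.
  P5: blocked at fork node UrbanRes ∈ conditioning set.
  P6: blocked at fork node UrbanRes ∈ conditioning set.
  P7: blocked at fork node UrbanRes ∈ conditioning set.
{UrbanRes} contains no descendant of Region and blocks every backdoor path.
No other singleton works — e.g. {Experience} leaves P4 open — so {UrbanRes} is the unique smallest valid adjustment set.

{UrbanRes}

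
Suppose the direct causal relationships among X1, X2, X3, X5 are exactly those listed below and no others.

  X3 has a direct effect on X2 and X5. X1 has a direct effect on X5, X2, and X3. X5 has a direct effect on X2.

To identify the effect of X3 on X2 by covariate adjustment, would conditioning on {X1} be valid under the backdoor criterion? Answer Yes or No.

Yes

Backdoor paths from X3 to X2 (paths whose first edge points into X3):
  P1: X3 <- X1 -> X5 -> X2
  P2: X3 <- X1 -> X2
Condition 1 (no descendant of X3 in the set): holds — descendants of X3 are {X2, X5}; none are in {X1}.
Condition 2 (every backdoor path blocked by {X1}):
  P1: blocked at fork node X1 ∈ conditioning set.
  P2: blocked at fork node X1 ∈ conditioning set.
{X1} satisfies the backdoor criterion.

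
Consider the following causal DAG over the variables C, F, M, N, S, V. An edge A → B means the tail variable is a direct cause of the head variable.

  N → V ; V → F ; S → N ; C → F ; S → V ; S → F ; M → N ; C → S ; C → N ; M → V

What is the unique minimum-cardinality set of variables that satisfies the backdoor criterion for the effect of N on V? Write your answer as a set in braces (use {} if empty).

{M, S}

Variables eligible for adjustment (non-descendants of N, excluding N and V): {C, M, S}.
Backdoor paths from N to V:
  P1: N <- M -> V
  P2: N <- C -> S -> V
  P3: N <- C -> S -> F <- V
  P4: N <- C -> F <- S -> V
  P5: N <- C -> F <- V
  P6: N <- S <- C -> F <- V
  P7: N <- S -> V
  P8: N <- S -> F <- V
The empty set is not sufficient: P1 (N <- M -> V) has no collider blocking it and no conditioned non-collider, so it is open.
Try {M, S}:
  P1: blocked at fork node M ∈ conditioning set.
  P2: blocked at chain node S ∈ conditioning set.
  P3: blocked at chain node S ∈ conditioning set.
  P4: blocked at collider F (neither it nor any descendant is in the conditioning set).
  P5: blocked at collider F (neither it nor any descendant is in the conditioning set).
  P6: blocked at chain node S ∈ conditioning set.
  P7: blocked at fork node S ∈ conditioning set.
  P8: blocked at fork node S ∈ conditioning set.
{M, S} contains no descendant of N and blocks every backdoor path.
Every element of {M, S} is needed (dropping M leaves P1 open; dropping S leaves P2 open), so no proper subset is valid.
Among all size-2 subsets of the eligible variables, only {M, S} blocks every backdoor path, so it is the unique smallest valid adjustment set.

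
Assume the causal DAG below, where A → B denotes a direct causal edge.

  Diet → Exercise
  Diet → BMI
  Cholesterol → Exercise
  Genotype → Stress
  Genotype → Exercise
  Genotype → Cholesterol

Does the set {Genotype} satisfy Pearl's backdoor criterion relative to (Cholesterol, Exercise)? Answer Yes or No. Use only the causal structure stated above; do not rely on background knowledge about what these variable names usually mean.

Yes

Backdoor paths from Cholesterol to Exercise (paths whose first edge points into Cholesterol):
  P1: Cholesterol <- Genotype -> Exercise
Condition 1 (no descendant of Cholesterol in the set): holds — descendants of Cholesterol are {Exercise}; none are in {Genotype}.
Condition 2 (every backdoor path blocked by {Genotype}):
  P1: blocked at fork node Genotype ∈ conditioning set.
{Genotype} satisfies the backdoor criterion.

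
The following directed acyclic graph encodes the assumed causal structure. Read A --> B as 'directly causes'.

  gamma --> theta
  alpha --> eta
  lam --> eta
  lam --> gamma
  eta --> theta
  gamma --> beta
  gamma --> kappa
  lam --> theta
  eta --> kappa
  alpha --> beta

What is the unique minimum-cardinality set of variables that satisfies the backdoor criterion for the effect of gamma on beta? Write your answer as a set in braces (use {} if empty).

Variables eligible for adjustment (non-descendants of gamma, excluding gamma and beta): {alpha, eta, lam}.
Backdoor paths from gamma to beta:
  P1: gamma <- lam -> eta <- alpha -> beta
  P2: gamma <- lam -> theta <- eta <- alpha -> beta
Each backdoor path contains an unconditioned collider, so every path is already blocked with the empty conditioning set:
  P1: blocked at collider eta (neither it nor any descendant is in the conditioning set).
  P2: blocked at collider theta (neither it nor any descendant is in the conditioning set).
The empty set is therefore the unique smallest valid set.

{}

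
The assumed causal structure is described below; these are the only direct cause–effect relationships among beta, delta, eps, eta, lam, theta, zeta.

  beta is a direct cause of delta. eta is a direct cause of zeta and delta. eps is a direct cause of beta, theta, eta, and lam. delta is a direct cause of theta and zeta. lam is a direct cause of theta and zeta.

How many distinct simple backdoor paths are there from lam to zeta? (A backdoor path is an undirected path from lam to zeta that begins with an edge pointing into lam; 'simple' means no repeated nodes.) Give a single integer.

6

A backdoor path from lam to zeta is any simple undirected path whose first edge points into lam (i.e. leaves lam via a parent).
Parents of lam: {eps}.
Enumerating:
  P1: lam <- eps -> eta -> delta -> zeta
  P2: lam <- eps -> eta -> zeta
  P3: lam <- eps -> beta -> delta <- eta -> zeta
  P4: lam <- eps -> beta -> delta -> zeta
  P5: lam <- eps -> theta <- delta <- eta -> zeta
  P6: lam <- eps -> theta <- delta -> zeta
That exhausts the simple backdoor paths. Count: 6.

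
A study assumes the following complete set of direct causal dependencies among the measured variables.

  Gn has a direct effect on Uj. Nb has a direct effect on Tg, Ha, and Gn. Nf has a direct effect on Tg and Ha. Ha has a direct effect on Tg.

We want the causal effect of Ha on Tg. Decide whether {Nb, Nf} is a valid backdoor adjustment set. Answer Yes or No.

Yes

Backdoor paths from Ha to Tg (paths whose first edge points into Ha):
  P1: Ha <- Nb -> Tg
  P2: Ha <- Nf -> Tg
Condition 1 (no descendant of Ha in the set): holds — descendants of Ha are {Tg}; none are in {Nb, Nf}.
Condition 2 (every backdoor path blocked by {Nb, Nf}):
  P1: blocked at fork node Nb ∈ conditioning set.
  P2: blocked at fork node Nf ∈ conditioning set.
{Nb, Nf} satisfies the backdoor criterion.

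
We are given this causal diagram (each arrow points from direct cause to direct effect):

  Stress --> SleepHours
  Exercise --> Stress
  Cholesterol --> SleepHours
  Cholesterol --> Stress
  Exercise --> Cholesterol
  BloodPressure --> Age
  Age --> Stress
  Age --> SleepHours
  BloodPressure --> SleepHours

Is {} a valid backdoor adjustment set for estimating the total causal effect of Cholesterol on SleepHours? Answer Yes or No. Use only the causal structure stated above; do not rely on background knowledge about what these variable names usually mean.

No

Backdoor paths from Cholesterol to SleepHours (paths whose first edge points into Cholesterol):
  P1: Cholesterol <- Exercise -> Stress <- Age <- BloodPressure -> SleepHours
  P2: Cholesterol <- Exercise -> Stress <- Age -> SleepHours
  P3: Cholesterol <- Exercise -> Stress -> SleepHours
Condition 1 (no descendant of Cholesterol in the set): holds — descendants of Cholesterol are {SleepHours, Stress}; none are in {}.
Condition 2 (every backdoor path blocked by {}):
  P1: blocked at collider Stress (neither it nor any descendant is in the conditioning set).
  P2: blocked at collider Stress (neither it nor any descendant is in the conditioning set).
  P3: open — no interior node is in the conditioning set.
{} does not satisfy the backdoor criterion.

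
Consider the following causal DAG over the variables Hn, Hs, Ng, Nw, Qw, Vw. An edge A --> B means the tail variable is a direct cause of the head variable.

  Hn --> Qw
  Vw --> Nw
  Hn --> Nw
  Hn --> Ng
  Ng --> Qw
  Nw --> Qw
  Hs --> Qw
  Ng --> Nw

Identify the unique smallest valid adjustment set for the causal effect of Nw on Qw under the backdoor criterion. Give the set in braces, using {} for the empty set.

{Hn, Ng}

Variables eligible for adjustment (non-descendants of Nw, excluding Nw and Qw): {Hn, Hs, Ng, Vw}.
Backdoor paths from Nw to Qw:
  P1: Nw <- Hn -> Ng -> Qw
  P2: Nw <- Hn -> Qw
  P3: Nw <- Ng <- Hn -> Qw
  P4: Nw <- Ng -> Qw
The empty set is not sufficient: P1 (Nw <- Hn -> Ng -> Qw) has no collider blocking it and no conditioned non-collider, so it is open.
Try {Hn, Ng}:
  P1: blocked at fork node Hn ∈ conditioning set.
  P2: blocked at fork node Hn ∈ conditioning set.
  P3: blocked at chain node Ng ∈ conditioning set.
  P4: blocked at fork node Ng ∈ conditioning set.
{Hn, Ng} contains no descendant of Nw and blocks every backdoor path.
Every element of {Hn, Ng} is needed (dropping Hn leaves P2 open; dropping Ng leaves P4 open), so no proper subset is valid.
Among all size-2 subsets of the eligible variables, only {Hn, Ng} blocks every backdoor path, so it is the unique smallest valid adjustment set.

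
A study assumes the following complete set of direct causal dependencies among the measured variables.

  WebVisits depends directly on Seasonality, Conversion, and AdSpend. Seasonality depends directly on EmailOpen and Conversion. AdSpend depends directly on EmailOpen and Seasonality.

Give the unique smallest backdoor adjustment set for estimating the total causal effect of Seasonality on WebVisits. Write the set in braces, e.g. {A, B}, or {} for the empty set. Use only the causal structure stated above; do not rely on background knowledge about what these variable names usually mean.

{Conversion, EmailOpen}

Variables eligible for adjustment (non-descendants of Seasonality, excluding Seasonality and WebVisits): {Conversion, EmailOpen}.
Backdoor paths from Seasonality to WebVisits:
  P1: Seasonality <- Conversion -> WebVisits
  P2: Seasonality <- EmailOpen -> AdSpend -> WebVisits
The empty set is not sufficient: P1 (Seasonality <- Conversion -> WebVisits) has no collider blocking it and no conditioned non-collider, so it is open.
Try {Conversion, EmailOpen}:
  P1: blocked at fork node Conversion ∈ conditioning set.
  P2: blocked at fork node EmailOpen ∈ conditioning set.
{Conversion, EmailOpen} contains no descendant of Seasonality and blocks every backdoor path.
Every element of {Conversion, EmailOpen} is needed (dropping Conversion leaves P1 open; dropping EmailOpen leaves P2 open), so no proper subset is valid.
Among all size-2 subsets of the eligible variables, only {Conversion, EmailOpen} blocks every backdoor path, so it is the unique smallest valid adjustment set.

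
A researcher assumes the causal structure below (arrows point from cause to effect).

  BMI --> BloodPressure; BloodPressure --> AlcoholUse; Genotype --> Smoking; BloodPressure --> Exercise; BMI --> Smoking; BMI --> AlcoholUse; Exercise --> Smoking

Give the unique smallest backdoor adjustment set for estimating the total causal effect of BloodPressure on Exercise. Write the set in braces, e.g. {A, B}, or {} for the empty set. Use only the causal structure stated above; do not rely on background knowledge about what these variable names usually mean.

{}

Variables eligible for adjustment (non-descendants of BloodPressure, excluding BloodPressure and Exercise): {BMI, Genotype}.
Backdoor paths from BloodPressure to Exercise:
  P1: BloodPressure <- BMI -> Smoking <- Exercise
Each backdoor path contains an unconditioned collider, so every path is already blocked with the empty conditioning set:
  P1: blocked at collider Smoking (neither it nor any descendant is in the conditioning set).
The empty set is therefore the unique smallest valid set.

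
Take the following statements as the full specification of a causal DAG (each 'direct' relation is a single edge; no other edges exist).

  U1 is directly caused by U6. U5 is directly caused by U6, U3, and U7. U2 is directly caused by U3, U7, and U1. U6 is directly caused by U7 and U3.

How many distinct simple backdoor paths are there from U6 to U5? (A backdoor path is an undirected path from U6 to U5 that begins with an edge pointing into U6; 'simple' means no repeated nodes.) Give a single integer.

A backdoor path from U6 to U5 is any simple undirected path whose first edge points into U6 (i.e. leaves U6 via a parent).
Parents of U6: {U3, U7}.
Enumerating:
  P1: U6 <- U7 -> U5
  P2: U6 <- U7 -> U2 <- U3 -> U5
  P3: U6 <- U3 -> U5
  P4: U6 <- U3 -> U2 <- U7 -> U5
That exhausts the simple backdoor paths. Count: 4.

4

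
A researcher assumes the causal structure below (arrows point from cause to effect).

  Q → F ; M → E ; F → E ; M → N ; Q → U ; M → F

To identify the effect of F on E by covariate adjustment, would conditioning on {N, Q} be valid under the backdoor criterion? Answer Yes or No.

Backdoor paths from F to E (paths whose first edge points into F):
  P1: F <- M -> E
Condition 1 (no descendant of F in the set): holds — descendants of F are {E}; none are in {N, Q}.
Condition 2 (every backdoor path blocked by {N, Q}):
  P1: open — no interior node is in the conditioning set.
{N, Q} does not satisfy the backdoor criterion.

No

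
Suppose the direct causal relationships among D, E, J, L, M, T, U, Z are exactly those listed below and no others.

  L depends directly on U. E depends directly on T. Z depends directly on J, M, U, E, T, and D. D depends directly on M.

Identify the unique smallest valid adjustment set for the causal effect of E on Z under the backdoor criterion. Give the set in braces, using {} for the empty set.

{T}

Variables eligible for adjustment (non-descendants of E, excluding E and Z): {D, J, L, M, T, U}.
Backdoor paths from E to Z:
  P1: E <- T -> Z
The empty set is not sufficient: P1 (E <- T -> Z) has no collider blocking it and no conditioned non-collider, so it is open.
Try {T}:
  P1: blocked at fork node T ∈ conditioning set.
{T} contains no descendant of E and blocks every backdoor path.
No other singleton works — e.g. {U} leaves P1 open — so {T} is the unique smallest valid adjustment set.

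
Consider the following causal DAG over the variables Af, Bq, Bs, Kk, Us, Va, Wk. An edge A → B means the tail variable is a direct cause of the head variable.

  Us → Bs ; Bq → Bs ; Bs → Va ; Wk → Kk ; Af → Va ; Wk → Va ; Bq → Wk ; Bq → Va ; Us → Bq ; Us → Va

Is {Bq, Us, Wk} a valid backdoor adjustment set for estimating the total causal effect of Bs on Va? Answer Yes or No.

Backdoor paths from Bs to Va (paths whose first edge points into Bs):
  P1: Bs <- Us -> Bq -> Wk -> Va
  P2: Bs <- Us -> Bq -> Va
  P3: Bs <- Us -> Va
  P4: Bs <- Bq <- Us -> Va
  P5: Bs <- Bq -> Wk -> Va
  P6: Bs <- Bq -> Va
Condition 1 (no descendant of Bs in the set): holds — descendants of Bs are {Va}; none are in {Bq, Us, Wk}.
Condition 2 (every backdoor path blocked by {Bq, Us, Wk}):
  P1: blocked at fork node Us ∈ conditioning set.
  P2: blocked at fork node Us ∈ conditioning set.
  P3: blocked at fork node Us ∈ conditioning set.
  P4: blocked at chain node Bq ∈ conditioning set.
  P5: blocked at fork node Bq ∈ conditioning set.
  P6: blocked at fork node Bq ∈ conditioning set.
{Bq, Us, Wk} satisfies the backdoor criterion.

Yes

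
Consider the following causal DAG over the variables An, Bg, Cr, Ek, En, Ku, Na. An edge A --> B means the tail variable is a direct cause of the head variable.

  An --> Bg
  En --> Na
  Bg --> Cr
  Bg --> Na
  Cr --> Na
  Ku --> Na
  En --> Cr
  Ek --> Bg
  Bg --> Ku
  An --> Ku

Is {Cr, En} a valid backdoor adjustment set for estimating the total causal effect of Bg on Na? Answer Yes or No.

No

Backdoor paths from Bg to Na (paths whose first edge points into Bg):
  P1: Bg <- An -> Ku -> Na
Condition 1 (no descendant of Bg in the set): FAILS — Cr is a descendant of Bg.
Condition 2 (every backdoor path blocked by {Cr, En}):
  P1: open — no interior node is in the conditioning set.
{Cr, En} does not satisfy the backdoor criterion.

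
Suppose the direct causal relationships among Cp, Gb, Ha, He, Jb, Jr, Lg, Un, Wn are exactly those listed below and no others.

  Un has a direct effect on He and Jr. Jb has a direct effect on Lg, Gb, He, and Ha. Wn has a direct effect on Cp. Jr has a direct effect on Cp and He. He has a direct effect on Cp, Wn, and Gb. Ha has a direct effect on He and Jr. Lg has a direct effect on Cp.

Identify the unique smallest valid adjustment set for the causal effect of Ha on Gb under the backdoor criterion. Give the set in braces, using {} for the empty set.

{Jb}

Variables eligible for adjustment (non-descendants of Ha, excluding Ha and Gb): {Jb, Lg, Un}.
Backdoor paths from Ha to Gb:
  P1: Ha <- Jb -> Lg -> Cp <- Jr <- Un -> He -> Gb
  P2: Ha <- Jb -> Lg -> Cp <- Jr -> He -> Gb
  P3: Ha <- Jb -> Lg -> Cp <- He -> Gb
  P4: Ha <- Jb -> Lg -> Cp <- Wn <- He -> Gb
  P5: Ha <- Jb -> He -> Gb
  P6: Ha <- Jb -> Gb
The empty set is not sufficient: P5 (Ha <- Jb -> He -> Gb) has no collider blocking it and no conditioned non-collider, so it is open.
Try {Jb}:
  P1: blocked at fork node Jb ∈ conditioning set.
  P2: blocked at fork node Jb ∈ conditioning set.
  P3: blocked at fork node Jb ∈ conditioning set.
  P4: blocked at fork node Jb ∈ conditioning set.
  P5: blocked at fork node Jb ∈ conditioning set.
  P6: blocked at fork node Jb ∈ conditioning set.
{Jb} contains no descendant of Ha and blocks every backdoor path.
No other singleton works — e.g. {Un} leaves P5 open — so {Jb} is the unique smallest valid adjustment set.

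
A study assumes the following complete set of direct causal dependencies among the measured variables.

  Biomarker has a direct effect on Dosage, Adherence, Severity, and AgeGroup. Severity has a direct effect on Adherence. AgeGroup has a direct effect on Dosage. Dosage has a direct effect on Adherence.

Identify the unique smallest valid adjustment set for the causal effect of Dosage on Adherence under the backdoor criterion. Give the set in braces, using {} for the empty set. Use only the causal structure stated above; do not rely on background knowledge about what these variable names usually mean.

Variables eligible for adjustment (non-descendants of Dosage, excluding Dosage and Adherence): {AgeGroup, Biomarker, Severity}.
Backdoor paths from Dosage to Adherence:
  P1: Dosage <- Biomarker -> Severity -> Adherence
  P2: Dosage <- Biomarker -> Adherence
  P3: Dosage <- AgeGroup <- Biomarker -> Severity -> Adherence
  P4: Dosage <- AgeGroup <- Biomarker -> Adherence
The empty set is not sufficient: P1 (Dosage <- Biomarker -> Severity -> Adherence) has no collider blocking it and no conditioned non-collider, so it is open.
Try {Biomarker}:
  P1: blocked at fork node Biomarker ∈ conditioning set.
  P2: blocked at fork node Biomarker ∈ conditioning set.
  P3: blocked at fork node Biomarker ∈ conditioning set.
  P4: blocked at fork node Biomarker ∈ conditioning set.
{Biomarker} contains no descendant of Dosage and blocks every backdoor path.
No other singleton works — e.g. {Severity} leaves P2 open — so {Biomarker} is the unique smallest valid adjustment set.

{Biomarker}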